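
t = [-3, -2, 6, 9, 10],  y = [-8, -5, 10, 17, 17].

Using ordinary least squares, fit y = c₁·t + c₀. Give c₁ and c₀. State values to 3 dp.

MᵀM·[c₁, c₀]ᵀ = Mᵀy reads: 230·c₁ + 20·c₀ = 417;  20·c₁ + 5·c₀ = 31.
(Σt·t = 230, Σt = 20, Σ1 = 5, Σt·y = 417, Σy = 31.)
det = 230·5 − 20² = 750.
c₁ = (417·5 − 20·31)/750 = 293/150; c₀ = (230·31 − 20·417)/750 = -121/75.

c₁ = 1.953, c₀ = -1.613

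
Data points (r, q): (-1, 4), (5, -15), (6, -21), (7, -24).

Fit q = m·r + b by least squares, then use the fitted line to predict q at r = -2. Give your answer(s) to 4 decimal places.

Compute the Gram sums: Σr·r = 111, Σr = 17, Σ1 = 4.
Right-hand side: Σr·q = -373, Σq = -56.
So AᵀA·[m, b]ᵀ = Aᵀq: [[111, 17]; [17, 4]]·[m, b]ᵀ = [-373, -56]ᵀ.
Determinant 111·4 − 17² = 155.
m = ((-373)·4 − 17·(-56))/155 = -108/31; b = (111·(-56) − 17·(-373))/155 = 25/31.
At r = -2: q̂ = (-108/31)·(-2) + (25/31)·(1) = 241/31.

q̂ = 7.7742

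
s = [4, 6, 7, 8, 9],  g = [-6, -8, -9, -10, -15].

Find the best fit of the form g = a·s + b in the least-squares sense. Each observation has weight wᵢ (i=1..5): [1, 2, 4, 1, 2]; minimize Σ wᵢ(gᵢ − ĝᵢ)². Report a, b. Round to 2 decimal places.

The normal system AᵀWA·[a, b]ᵀ = AᵀWg is [[510, 70]; [70, 10]]·[a, b]ᵀ = [-722, -98]ᵀ.
Determinant 510·10 − 70² = 200.
a = ((-722)·10 − 70·(-98))/200 = -9/5; b = (510·(-98) − 70·(-722))/200 = 14/5.

a = -1.80, b = 2.80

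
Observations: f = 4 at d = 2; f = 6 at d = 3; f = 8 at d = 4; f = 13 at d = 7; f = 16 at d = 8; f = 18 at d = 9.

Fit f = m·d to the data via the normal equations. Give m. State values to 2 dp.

m = 1.97

The normal system XᵀX·[m]ᵀ = Xᵀf is [[223]]·[m]ᵀ = [439]ᵀ.
m = 439/223 = 1.96861.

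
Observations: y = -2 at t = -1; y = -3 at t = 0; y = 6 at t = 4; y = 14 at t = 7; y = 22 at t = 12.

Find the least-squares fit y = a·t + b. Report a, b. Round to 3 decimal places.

a = 1.989, b = -1.353

Compute the Gram sums: Σt·t = 210, Σt = 22, Σ1 = 5.
Moment sums: Σt·y = 388, Σy = 37.
Eliminating b: 5·(row 1) − 22·(row 2) gives 566·a = 5·388 − 22·37 = 1126, so a = 563/283.
Then b = (37 − 22·(563/283))/5 = -383/283.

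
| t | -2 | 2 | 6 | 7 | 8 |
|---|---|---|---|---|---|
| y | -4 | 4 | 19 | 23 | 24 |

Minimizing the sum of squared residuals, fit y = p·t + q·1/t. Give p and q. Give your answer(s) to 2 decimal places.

p = 3.23, q = -4.77

Entries of XᵀX: Σt·t = 157, Σt·1/t = 5, Σ1/t·1/t = 15913/28224.
Moment sums: Σt·y = 483, Σ1/t·y = 565/42.
XᵀX·[p, q]ᵀ = Xᵀy becomes [[157, 5]; [5, 15913/28224]]·[p, q]ᵀ = [483, 565/42]ᵀ.
Eliminating q: (15913/28224)·(row 1) − 5·(row 2) gives (1792741/28224)·p = (15913/28224)·483 − 5·(565/42) = 275599/1344, so p = 5787579/1792741.
Then q = ((565/42) − 5·(5787579/1792741))/(15913/28224) = -8551200/1792741.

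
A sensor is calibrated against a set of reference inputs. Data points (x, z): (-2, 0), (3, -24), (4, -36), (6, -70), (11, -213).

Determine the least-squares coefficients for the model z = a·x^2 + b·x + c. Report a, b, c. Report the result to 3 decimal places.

The normal system AᵀA·[a, b, c]ᵀ = Aᵀz is [[16290, 1630, 186]; [1630, 186, 22]; [186, 22, 5]]·[a, b, c]ᵀ = [-29085, -2979, -343]ᵀ.
Solving the 3×3 system (Gaussian elimination) gives a = -164585/110738, b = -163596/55369, c = -17210/55369.

a = -1.486, b = -2.955, c = -0.311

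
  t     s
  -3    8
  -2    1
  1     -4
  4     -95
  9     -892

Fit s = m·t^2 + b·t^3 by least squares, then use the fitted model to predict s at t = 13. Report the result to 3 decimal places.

Compute the Gram sums: Σt^2·t^2 = 6915, Σt^2·t^3 = 59799, Σt^3·t^3 = 536331.
Right-hand side: Σt^2·s = -73700, Σt^3·s = -656576.
Normal equations: [[6915, 59799]; [59799, 536331]]·[m, b]ᵀ = [-73700, -656576]ᵀ.
Determinant 6915·536331 − 59799² = 132808464.
m = ((-73700)·536331 − 59799·(-656576))/132808464 = -237461/119004; b = (6915·(-656576) − 59799·(-73700))/132808464 = -3695465/3689124.
At t = 13: ŝ = (-237461/119004)·(169) + (-3695465/3689124)·(2197) = -2340748696/922281.

ŝ = -2537.999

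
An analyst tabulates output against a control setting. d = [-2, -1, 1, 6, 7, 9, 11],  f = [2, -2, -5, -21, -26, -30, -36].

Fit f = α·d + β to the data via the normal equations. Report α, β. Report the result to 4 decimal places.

Setting ∂/∂α … = 0 gives: 293·α + 31·β = -981;  31·α + 7·β = -118.
Eliminating β: 7·(row 1) − 31·(row 2) gives 1090·α = 7·(-981) − 31·(-118) = -3209, so α = -3209/1090.
Then β = ((-118) − 31·(-3209/1090))/7 = -4163/1090.

α = -2.9440, β = -3.8193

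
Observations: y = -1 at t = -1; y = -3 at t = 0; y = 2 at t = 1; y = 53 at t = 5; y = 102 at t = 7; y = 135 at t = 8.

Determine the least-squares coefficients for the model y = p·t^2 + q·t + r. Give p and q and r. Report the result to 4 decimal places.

p = 2.0076, q = 0.9742, r = -2.0909

Sums needed: Σt^2·t^2 = 7124, Σt^2·t = 980, Σt^2 = 140, Σt·t = 140, Σt = 20, Σ1 = 6.
And Σt^2·y = 14964, Σt·y = 2062, Σy = 288.
MᵀM·[p, q, r]ᵀ = Mᵀy becomes [[7124, 980, 140]; [980, 140, 20]; [140, 20, 6]]·[p, q, r]ᵀ = [14964, 2062, 288]ᵀ.
Solving the 3×3 system (Gaussian elimination) gives p = 265/132, q = 643/660, r = -23/11.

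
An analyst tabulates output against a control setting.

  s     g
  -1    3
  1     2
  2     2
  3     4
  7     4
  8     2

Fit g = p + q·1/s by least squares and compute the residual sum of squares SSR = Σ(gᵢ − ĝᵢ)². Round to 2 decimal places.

Sums needed: Σ1 = 6, Σ1/s = 185/168, Σ1/s·1/s = 67657/28224.
Right-hand side: Σg = 17, Σ1/s·g = 181/84.
Normal equations: [[6, 185/168]; [185/168, 67657/28224]]·[p, q]ᵀ = [17, 181/84]ᵀ.
det = 6·(67657/28224) − (185/168)² = 371717/28224.
p = (17·(67657/28224) − (185/168)·(181/84))/(371717/28224) = 1083199/371717; q = (6·(181/84) − (185/168)·17)/(371717/28224) = -163464/371717.
Residuals: -131512/371717, -176301/371717, -258033/371717, 458157/371717, 427021/371717, -319332/371717; SSR = 1638844/371717.

SSR = 4.41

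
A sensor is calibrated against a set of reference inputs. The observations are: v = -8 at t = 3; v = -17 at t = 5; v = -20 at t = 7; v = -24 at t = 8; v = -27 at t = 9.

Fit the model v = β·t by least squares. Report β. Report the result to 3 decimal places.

β = -3.000

Compute the Gram sums: Σt·t = 228.
Right-hand side: Σt·v = -684.
So XᵀX·[β]ᵀ = Xᵀv: [[228]]·[β]ᵀ = [-684]ᵀ.
Hence β = -684 / 228 ≈ -3.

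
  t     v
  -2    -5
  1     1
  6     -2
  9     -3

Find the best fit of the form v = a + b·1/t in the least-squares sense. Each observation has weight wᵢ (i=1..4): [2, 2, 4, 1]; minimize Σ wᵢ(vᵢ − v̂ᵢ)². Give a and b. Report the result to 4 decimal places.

a = -2.9010, b = 3.9988

MᵀWM·[a, b]ᵀ = MᵀWv reads: 9·a + (16/9)·b = -19;  (16/9)·a + (425/162)·b = 16/3.
(Σwᵢ·1 = 9, Σwᵢ·1/t = 16/9, Σwᵢ·1/t·1/t = 425/162, Σwᵢ·v = -19, Σwᵢ·1/t·v = 16/3.)
Eliminating b: (425/162)·(row 1) − (16/9)·(row 2) gives (3313/162)·a = (425/162)·(-19) − (16/9)·(16/3) = -9611/162, so a = -9611/3313.
Then b = ((16/3) − (16/9)·(-9611/3313))/(425/162) = 13248/3313.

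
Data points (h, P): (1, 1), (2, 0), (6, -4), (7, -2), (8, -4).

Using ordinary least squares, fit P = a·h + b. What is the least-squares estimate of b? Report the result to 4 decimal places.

Normal-equation sums: Σh·h = 154, Σh = 24, Σ1 = 5.
Moment sums: Σh·P = -69, ΣP = -9.
MᵀM·[a, b]ᵀ = MᵀP becomes [[154, 24]; [24, 5]]·[a, b]ᵀ = [-69, -9]ᵀ.
Determinant 154·5 − 24² = 194.
a = ((-69)·5 − 24·(-9))/194 = -129/194; b = (154·(-9) − 24·(-69))/194 = 135/97.

b = 1.3918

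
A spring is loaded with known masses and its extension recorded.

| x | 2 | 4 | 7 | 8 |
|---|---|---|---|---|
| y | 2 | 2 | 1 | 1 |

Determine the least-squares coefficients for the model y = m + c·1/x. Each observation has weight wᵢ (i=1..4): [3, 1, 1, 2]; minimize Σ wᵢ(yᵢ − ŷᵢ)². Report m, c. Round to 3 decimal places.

Forming MᵀWM = [[7, 15/7]; [15/7, 1355/1568]] and MᵀWy = [11, 109/28]ᵀ gives MᵀWM·[m, c]ᵀ = MᵀWy.
Δ = 7·(1355/1568) − (15/7)² = 2285/1568.
m = (11·(1355/1568) − (15/7)·(109/28))/(2285/1568) = 365/457; c = (7·(109/28) − (15/7)·11)/(2285/1568) = 5768/2285.

m = 0.799, c = 2.524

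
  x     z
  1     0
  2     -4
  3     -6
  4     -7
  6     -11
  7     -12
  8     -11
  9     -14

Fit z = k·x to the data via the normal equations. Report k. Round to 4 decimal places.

Normal-equation sums: Σx·x = 260.
Moment sums: Σx·z = -418.
k = (-418)/260 = -1.60769.

k = -1.6077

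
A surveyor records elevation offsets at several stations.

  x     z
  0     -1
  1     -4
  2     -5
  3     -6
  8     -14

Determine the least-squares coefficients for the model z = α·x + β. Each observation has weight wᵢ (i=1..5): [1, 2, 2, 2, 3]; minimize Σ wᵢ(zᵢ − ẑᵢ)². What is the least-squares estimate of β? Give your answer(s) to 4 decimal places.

Normal-equation sums: Σwᵢ·x·x = 220, Σwᵢ·x = 36, Σwᵢ·1 = 10.
And Σwᵢ·x·z = -400, Σwᵢ·z = -73.
Determinant 220·10 − 36² = 904.
α = ((-400)·10 − 36·(-73))/904 = -343/226; β = (220·(-73) − 36·(-400))/904 = -415/226.

β = -1.8363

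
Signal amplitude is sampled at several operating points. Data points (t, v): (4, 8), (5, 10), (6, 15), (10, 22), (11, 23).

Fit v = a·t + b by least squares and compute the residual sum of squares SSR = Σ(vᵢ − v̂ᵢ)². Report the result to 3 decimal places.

Entries of XᵀX: Σt·t = 298, Σt = 36, Σ1 = 5.
Right-hand side: Σt·v = 645, Σv = 78.
Eliminating b: 5·(row 1) − 36·(row 2) gives 194·a = 5·645 − 36·78 = 417, so a = 417/194.
Then b = (78 − 36·(417/194))/5 = 12/97.
Residuals: -70/97, -169/194, 192/97, 37/97, -149/194; SSR = 1151/194.

SSR = 5.933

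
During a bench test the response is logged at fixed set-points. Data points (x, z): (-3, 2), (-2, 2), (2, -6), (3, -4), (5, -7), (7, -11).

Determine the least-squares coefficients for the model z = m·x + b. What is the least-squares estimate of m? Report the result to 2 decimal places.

Setting ∂/∂m … = 0 gives: 100·m + 12·b = -146;  12·m + 6·b = -24.
det = 100·6 − 12² = 456.
m = ((-146)·6 − 12·(-24))/456 = -49/38; b = (100·(-24) − 12·(-146))/456 = -27/19.

m = -1.29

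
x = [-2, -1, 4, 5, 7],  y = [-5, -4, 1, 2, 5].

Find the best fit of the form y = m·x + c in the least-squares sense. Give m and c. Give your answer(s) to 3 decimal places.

m = 1.072, c = -2.987

Compute the Gram sums: Σx·x = 95, Σx = 13, Σ1 = 5.
And Σx·y = 63, Σy = -1.
det = 95·5 − 13² = 306.
m = (63·5 − 13·(-1))/306 = 164/153; c = (95·(-1) − 13·63)/306 = -457/153.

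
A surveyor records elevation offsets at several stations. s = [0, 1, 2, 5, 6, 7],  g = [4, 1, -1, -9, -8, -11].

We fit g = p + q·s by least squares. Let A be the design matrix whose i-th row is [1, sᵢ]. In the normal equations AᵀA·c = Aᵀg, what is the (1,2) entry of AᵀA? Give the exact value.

Row 1 ↔ basis 1, column 2 ↔ basis s, so (AᵀA)_{1,2} = Σᵢ s = (1)·(0) + (1)·(1) + (1)·(2) + (1)·(5) + (1)·(6) + (1)·(7) = 21.

21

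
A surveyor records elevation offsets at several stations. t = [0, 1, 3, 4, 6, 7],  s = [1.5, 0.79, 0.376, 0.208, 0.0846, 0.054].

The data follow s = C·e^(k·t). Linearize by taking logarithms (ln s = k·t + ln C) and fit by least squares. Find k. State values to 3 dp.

k = -0.467

Linearized form: ln s = k·t + ln C. From the 6 transformed points,
Σt = 21.0000, Σ(t)² = 111.0000, Σln s = -7.7672, Σt·ln s = -44.7014.
Normal system: [[111.0000, 21.0000]; [21.0000, 6]]·[k, ln C]ᵀ = [-44.7014, -7.7672]ᵀ.
Δ = 111.0000·6 − (21.0000)² = 225.0000; k = (-44.7014·6 − 21.0000·-7.7672)/225.0000 = -0.46710, ln C = (111.0000·-7.7672 − 21.0000·-44.7014)/225.0000 = 0.34030.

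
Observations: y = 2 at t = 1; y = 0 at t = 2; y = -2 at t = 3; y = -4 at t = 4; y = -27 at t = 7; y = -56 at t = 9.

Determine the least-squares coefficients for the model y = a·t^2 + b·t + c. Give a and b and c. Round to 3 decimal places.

a = -1.059, b = 3.615, c = -1.914

Compute the Gram sums: Σt^2·t^2 = 9316, Σt^2·t = 1172, Σt^2 = 160, Σt·t = 160, Σt = 26, Σ1 = 6.
And Σt^2·y = -5939, Σt·y = -713, Σy = -87.
So MᵀM·[a, b, c]ᵀ = Mᵀy: [[9316, 1172, 160]; [1172, 160, 26]; [160, 26, 6]]·[a, b, c]ᵀ = [-5939, -713, -87]ᵀ.
Solving the 3×3 system (Gaussian elimination) gives a = -15701/14820, b = 26789/7410, c = -2364/1235.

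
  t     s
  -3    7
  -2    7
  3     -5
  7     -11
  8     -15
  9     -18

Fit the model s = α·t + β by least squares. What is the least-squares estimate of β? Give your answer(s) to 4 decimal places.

Forming MᵀM = [[216, 22]; [22, 6]] and Mᵀs = [-409, -35]ᵀ gives MᵀM·[α, β]ᵀ = Mᵀs.
Δ = 216·6 − 22² = 812.
α = ((-409)·6 − 22·(-35))/812 = -421/203; β = (216·(-35) − 22·(-409))/812 = 719/406.

β = 1.7709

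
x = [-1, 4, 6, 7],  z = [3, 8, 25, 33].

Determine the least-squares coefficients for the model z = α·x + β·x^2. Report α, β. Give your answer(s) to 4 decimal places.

Entries of MᵀM: Σx·x = 102, Σx·x^2 = 622, Σx^2·x^2 = 3954.
And Σx·z = 410, Σx^2·z = 2648.
Determinant 102·3954 − 622² = 16424.
α = (410·3954 − 622·2648)/16424 = -6479/4106; β = (102·2648 − 622·410)/16424 = 3769/4106.

α = -1.5779, β = 0.9179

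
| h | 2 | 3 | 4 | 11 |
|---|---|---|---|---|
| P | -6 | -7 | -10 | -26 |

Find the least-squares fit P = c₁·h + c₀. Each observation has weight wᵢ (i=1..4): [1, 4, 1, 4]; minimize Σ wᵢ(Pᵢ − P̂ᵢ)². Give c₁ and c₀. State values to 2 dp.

c₁ = -2.33, c₀ = -0.36

Entries of XᵀWX: Σwᵢ·h·h = 540, Σwᵢ·h = 62, Σwᵢ·1 = 10.
Right-hand side: Σwᵢ·h·P = -1280, Σwᵢ·P = -148.
Normal equations: [[540, 62]; [62, 10]]·[c₁, c₀]ᵀ = [-1280, -148]ᵀ.
Eliminating c₀: 10·(row 1) − 62·(row 2) gives 1556·c₁ = 10·(-1280) − 62·(-148) = -3624, so c₁ = -906/389.
Then c₀ = ((-148) − 62·(-906/389))/10 = -140/389.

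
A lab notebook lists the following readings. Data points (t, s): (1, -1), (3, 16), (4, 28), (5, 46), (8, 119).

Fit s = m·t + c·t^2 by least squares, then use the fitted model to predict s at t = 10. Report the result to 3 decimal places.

Compute the Gram sums: Σt·t = 115, Σt·t^2 = 729, Σt^2·t^2 = 5059.
And Σt·s = 1341, Σt^2·s = 9357.
MᵀM·[m, c]ᵀ = Mᵀs becomes [[115, 729]; [729, 5059]]·[m, c]ᵀ = [1341, 9357]ᵀ.
Eliminating c: 5059·(row 1) − 729·(row 2) gives 50344·m = 5059·1341 − 729·9357 = -37134, so m = -18567/25172.
Then c = (9357 − 729·(-18567/25172))/5059 = 49233/25172.
At t = 10: ŝ = (-18567/25172)·(10) + (49233/25172)·(100) = 2368815/12586.

ŝ = 188.210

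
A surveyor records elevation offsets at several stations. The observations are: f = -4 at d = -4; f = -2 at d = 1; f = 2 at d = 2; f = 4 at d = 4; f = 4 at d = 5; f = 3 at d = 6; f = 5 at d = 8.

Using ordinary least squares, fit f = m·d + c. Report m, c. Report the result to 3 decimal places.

Entries of XᵀX: Σd·d = 162, Σd = 22, Σ1 = 7.
For Xᵀf: Σd·f = 112, Σf = 12.
det = 162·7 − 22² = 650.
m = (112·7 − 22·12)/650 = 4/5; c = (162·12 − 22·112)/650 = -4/5.

m = 0.800, c = -0.800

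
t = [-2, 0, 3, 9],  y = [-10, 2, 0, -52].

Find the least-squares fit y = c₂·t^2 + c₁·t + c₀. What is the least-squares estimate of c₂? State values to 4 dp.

c₂ = -0.9866

Compute the Gram sums: Σt^2·t^2 = 6658, Σt^2·t = 748, Σt^2 = 94, Σt·t = 94, Σt = 10, Σ1 = 4.
Moment sums: Σt^2·y = -4252, Σt·y = -448, Σy = -60.
AᵀA·[c₂, c₁, c₀]ᵀ = Aᵀy becomes [[6658, 748, 94]; [748, 94, 10]; [94, 10, 4]]·[c₂, c₁, c₀]ᵀ = [-4252, -448, -60]ᵀ.
Solving the 3×3 system (Gaussian elimination) gives c₂ = -3602/3651, c₁ = 11012/3651, c₀ = 784/1217.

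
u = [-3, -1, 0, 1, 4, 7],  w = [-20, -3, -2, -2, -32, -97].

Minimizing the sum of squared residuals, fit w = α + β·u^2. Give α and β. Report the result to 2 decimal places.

Normal-equation sums: Σ1 = 6, Σu^2 = 76, Σu^2·u^2 = 2740.
For Xᵀw: Σw = -156, Σu^2·w = -5450.
Eliminating β: 2740·(row 1) − 76·(row 2) gives 10664·α = 2740·(-156) − 76·(-5450) = -13240, so α = -1655/1333.
Then β = ((-5450) − 76·(-1655/1333))/2740 = -5211/2666.

α = -1.24, β = -1.95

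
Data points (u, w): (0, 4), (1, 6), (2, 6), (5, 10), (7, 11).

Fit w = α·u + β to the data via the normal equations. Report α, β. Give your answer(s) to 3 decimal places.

Sums needed: Σu·u = 79, Σu = 15, Σ1 = 5.
And Σu·w = 145, Σw = 37.
Normal equations: [[79, 15]; [15, 5]]·[α, β]ᵀ = [145, 37]ᵀ.
Δ = 79·5 − 15² = 170.
α = (145·5 − 15·37)/170 = 1; β = (79·37 − 15·145)/170 = 22/5.

α = 1.000, β = 4.400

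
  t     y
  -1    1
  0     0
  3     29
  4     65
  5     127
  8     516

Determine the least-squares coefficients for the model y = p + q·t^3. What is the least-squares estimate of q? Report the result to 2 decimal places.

q = 1.01

The normal equations are: 6·p + 727·q = 738;  727·p + 282595·q = 285009.
det = 6·282595 − 727² = 1167041.
p = (738·282595 − 727·285009)/1167041 = 1353567/1167041; q = (6·285009 − 727·738)/1167041 = 1173528/1167041.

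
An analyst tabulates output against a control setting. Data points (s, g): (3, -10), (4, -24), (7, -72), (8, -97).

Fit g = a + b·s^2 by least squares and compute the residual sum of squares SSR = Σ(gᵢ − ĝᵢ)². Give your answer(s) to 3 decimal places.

SSR = 6.961

With design matrix X, XᵀX = [[4, 138]; [138, 6834]] and Xᵀg = [-203, -10210]ᵀ.
Δ = 4·6834 − 138² = 8292.
a = ((-203)·6834 − 138·(-10210))/8292 = 3613/1382; b = (4·(-10210) − 138·(-203))/8292 = -6413/4146.
Residuals: 903/691, -7735/4146, 2443/2073, -2569/4146; SSR = 28861/4146.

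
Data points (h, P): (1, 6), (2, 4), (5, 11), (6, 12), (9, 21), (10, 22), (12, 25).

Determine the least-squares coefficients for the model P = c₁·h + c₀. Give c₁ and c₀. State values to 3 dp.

The normal equations are: 391·c₁ + 45·c₀ = 850;  45·c₁ + 7·c₀ = 101.
(Σh·h = 391, Σh = 45, Σ1 = 7, Σh·P = 850, ΣP = 101.)
det = 391·7 − 45² = 712.
c₁ = (850·7 − 45·101)/712 = 1405/712; c₀ = (391·101 − 45·850)/712 = 1241/712.

c₁ = 1.973, c₀ = 1.743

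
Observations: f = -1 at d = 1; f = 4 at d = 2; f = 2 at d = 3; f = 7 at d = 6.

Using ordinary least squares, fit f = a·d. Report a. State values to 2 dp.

a = 1.10

XᵀX·[a]ᵀ = Xᵀf reads: 50·a = 55.
a = 55/50 = 1.1.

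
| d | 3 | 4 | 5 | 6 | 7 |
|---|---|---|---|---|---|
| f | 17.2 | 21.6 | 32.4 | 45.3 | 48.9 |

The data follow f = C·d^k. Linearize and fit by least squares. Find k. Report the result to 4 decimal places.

k = 1.3417

Let Y = ln f. Fitting Y = k·ln d + ln C by least squares:
XᵀX = [[12.7160, 7.8320]; [7.8320, 5]], rhs = [27.3847, 17.0988]ᵀ  (here Σln d = 7.8320, Σ(ln d)² = 12.7160, Σln f = 17.0988, Σln d·ln f = 27.3847).
Δ = 12.7160·5 − (7.8320)² = 2.2397; k = (27.3847·5 − 7.8320·17.0988)/2.2397 = 1.34172, ln C = (12.7160·17.0988 − 7.8320·27.3847)/2.2397 = 1.31810.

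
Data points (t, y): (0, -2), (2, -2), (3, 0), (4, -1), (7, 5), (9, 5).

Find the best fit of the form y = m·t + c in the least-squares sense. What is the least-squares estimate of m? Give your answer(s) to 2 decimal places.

The normal equations are: 159·m + 25·c = 72;  25·m + 6·c = 5.
(Σt·t = 159, Σt = 25, Σ1 = 6, Σt·y = 72, Σy = 5.)
Determinant 159·6 − 25² = 329.
m = (72·6 − 25·5)/329 = 307/329; c = (159·5 − 25·72)/329 = -1005/329.

m = 0.93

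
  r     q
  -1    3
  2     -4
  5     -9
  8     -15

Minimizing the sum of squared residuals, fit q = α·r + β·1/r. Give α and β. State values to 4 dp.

The normal system XᵀX·[α, β]ᵀ = Xᵀq is [[94, 4]; [4, 2089/1600]]·[α, β]ᵀ = [-176, -347/40]ᵀ.
det = 94·(2089/1600) − 4² = 85383/800.
α = ((-176)·(2089/1600) − 4·(-347/40))/(85383/800) = -52024/28461; β = (94·(-347/40) − 4·(-176))/(85383/800) = -29720/28461.

α = -1.8279, β = -1.0442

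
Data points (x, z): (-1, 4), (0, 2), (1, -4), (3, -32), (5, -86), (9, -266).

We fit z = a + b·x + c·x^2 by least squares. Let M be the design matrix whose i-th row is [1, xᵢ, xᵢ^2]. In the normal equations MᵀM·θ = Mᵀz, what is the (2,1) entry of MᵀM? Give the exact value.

Row 2 ↔ basis x, column 1 ↔ basis 1, so (MᵀM)_{2,1} = Σᵢ x = (-1)·(1) + (0)·(1) + (1)·(1) + (3)·(1) + (5)·(1) + (9)·(1) = 17.

17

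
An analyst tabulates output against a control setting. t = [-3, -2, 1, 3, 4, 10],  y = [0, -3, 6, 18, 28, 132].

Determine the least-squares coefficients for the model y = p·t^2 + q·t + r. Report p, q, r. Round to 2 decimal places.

The normal system XᵀX·[p, q, r]ᵀ = Xᵀy is [[10435, 1057, 139]; [1057, 139, 13]; [139, 13, 6]]·[p, q, r]ᵀ = [13804, 1498, 181]ᵀ.
Row-reducing yields p = 45875/45672, q = 142843/45672, r = 459/3806.

p = 1.00, q = 3.13, r = 0.12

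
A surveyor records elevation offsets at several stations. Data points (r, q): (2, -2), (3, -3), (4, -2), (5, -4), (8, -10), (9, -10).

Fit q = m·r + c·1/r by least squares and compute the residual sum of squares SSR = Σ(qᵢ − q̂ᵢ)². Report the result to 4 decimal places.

From the data, Σr·r = 199, Σr·1/r = 6, Σ1/r·1/r = 63709/129600.
And Σr·q = -211, Σ1/r·q = -1019/180.
Eliminating c: (63709/129600)·(row 1) − 6·(row 2) gives (8012491/129600)·m = (63709/129600)·(-211) − 6·(-1019/180) = -9040519/129600, so m = -9040519/8012491.
Then c = ((-1019/180) − 6·(-9040519/8012491))/(63709/129600) = 18071280/8012491.
Residuals: -6979584/8012491, -2939676/8012491, 15619274/8012491, 9538375/8012491, -10059668/8012491, -768159/8012491; SSR = 61664418/8012491.

SSR = 7.6960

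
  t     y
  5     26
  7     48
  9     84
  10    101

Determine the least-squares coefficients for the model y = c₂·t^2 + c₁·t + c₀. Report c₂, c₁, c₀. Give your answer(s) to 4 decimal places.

c₂ = 1.1533, c₁ = -2.0226, c₀ = 6.9045

With design matrix A, AᵀA = [[19587, 2197, 255]; [2197, 255, 31]; [255, 31, 4]] and Aᵀy = [19906, 2232, 259]ᵀ.
Row-reducing yields c₂ = 459/398, c₁ = -805/398, c₀ = 1374/199.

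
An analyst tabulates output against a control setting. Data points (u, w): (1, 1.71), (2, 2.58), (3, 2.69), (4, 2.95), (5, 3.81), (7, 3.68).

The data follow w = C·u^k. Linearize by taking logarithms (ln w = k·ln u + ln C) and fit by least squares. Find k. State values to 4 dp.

k = 0.4027

Let Y = ln w. Fitting Y = k·ln u + ln C by least squares:
Σln u = 6.7334, Σ(ln u)² = 9.9861, Σln w = 6.1962, Σln u·ln w = 7.9320.
Normal system: [[9.9861, 6.7334]; [6.7334, 6]]·[k, ln C]ᵀ = [7.9320, 6.1962]ᵀ.
Δ = 9.9861·6 − (6.7334)² = 14.5777; k = (7.9320·6 − 6.7334·6.1962)/14.5777 = 0.40270, ln C = (9.9861·6.1962 − 6.7334·7.9320)/14.5777 = 0.58077.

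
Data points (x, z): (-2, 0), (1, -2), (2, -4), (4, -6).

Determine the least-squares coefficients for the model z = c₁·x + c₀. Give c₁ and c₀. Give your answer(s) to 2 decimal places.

AᵀA·[c₁, c₀]ᵀ = Aᵀz reads: 25·c₁ + 5·c₀ = -34;  5·c₁ + 4·c₀ = -12.
(Σx·x = 25, Σx = 5, Σ1 = 4, Σx·z = -34, Σz = -12.)
det = 25·4 − 5² = 75.
c₁ = ((-34)·4 − 5·(-12))/75 = -76/75; c₀ = (25·(-12) − 5·(-34))/75 = -26/15.

c₁ = -1.01, c₀ = -1.73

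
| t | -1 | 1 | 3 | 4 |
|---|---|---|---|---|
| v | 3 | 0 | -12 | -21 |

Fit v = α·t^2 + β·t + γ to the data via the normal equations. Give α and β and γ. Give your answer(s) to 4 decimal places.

Normal-equation sums: Σt^2·t^2 = 339, Σt^2·t = 91, Σt^2 = 27, Σt·t = 27, Σt = 7, Σ1 = 4.
Right-hand side: Σt^2·v = -441, Σt·v = -123, Σv = -30.
Row-reducing yields α = -867/796, β = -1233/796, γ = 510/199.

α = -1.0892, β = -1.5490, γ = 2.5628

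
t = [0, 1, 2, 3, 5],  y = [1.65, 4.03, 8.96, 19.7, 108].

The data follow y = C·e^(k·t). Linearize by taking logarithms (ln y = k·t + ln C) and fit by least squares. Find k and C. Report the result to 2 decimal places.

Taking logs, ln y = k·t + ln C, so regress ln y on t.
Σt = 11.0000, Σ(t)² = 39.0000, Σln y = 11.7501, Σt·ln y = 38.1318.
Normal system: [[39.0000, 11.0000]; [11.0000, 5]]·[k, ln C]ᵀ = [38.1318, 11.7501]ᵀ.
Solving (det = 74.0000): k = 0.82984, ln C = 0.52436, so C = exp(0.52436) = 1.68937.

k = 0.83, C = 1.69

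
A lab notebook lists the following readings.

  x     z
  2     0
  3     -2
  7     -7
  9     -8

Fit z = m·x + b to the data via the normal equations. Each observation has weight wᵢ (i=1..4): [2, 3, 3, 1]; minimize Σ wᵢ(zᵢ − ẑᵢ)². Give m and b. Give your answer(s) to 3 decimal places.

m = -1.212, b = 1.903

The normal equations are: 263·m + 43·b = -237;  43·m + 9·b = -35.
Eliminating b: 9·(row 1) − 43·(row 2) gives 518·m = 9·(-237) − 43·(-35) = -628, so m = -314/259.
Then b = ((-35) − 43·(-314/259))/9 = 493/259.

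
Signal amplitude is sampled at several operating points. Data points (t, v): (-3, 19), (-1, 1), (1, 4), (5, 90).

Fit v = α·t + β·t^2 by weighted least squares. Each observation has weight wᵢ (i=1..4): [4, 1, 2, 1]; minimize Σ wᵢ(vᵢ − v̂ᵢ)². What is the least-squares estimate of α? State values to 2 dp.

α = 2.72

With design matrix X, XᵀWX = [[64, 18]; [18, 952]] and XᵀWv = [229, 2943]ᵀ.
Eliminating β: 952·(row 1) − 18·(row 2) gives 60604·α = 952·229 − 18·2943 = 165034, so α = 82517/30302.
Then β = (2943 − 18·(82517/30302))/952 = 92115/30302.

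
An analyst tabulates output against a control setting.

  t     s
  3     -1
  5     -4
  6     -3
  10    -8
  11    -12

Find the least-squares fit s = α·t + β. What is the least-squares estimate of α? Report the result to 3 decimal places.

α = -1.239

XᵀX·[α, β]ᵀ = Xᵀs reads: 291·α + 35·β = -253;  35·α + 5·β = -28.
Determinant 291·5 − 35² = 230.
α = ((-253)·5 − 35·(-28))/230 = -57/46; β = (291·(-28) − 35·(-253))/230 = 707/230.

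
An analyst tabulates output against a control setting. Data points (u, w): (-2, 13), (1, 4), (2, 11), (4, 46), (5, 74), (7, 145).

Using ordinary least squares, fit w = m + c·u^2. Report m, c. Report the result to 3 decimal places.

m = 0.197, c = 2.948

Compute the Gram sums: Σ1 = 6, Σu^2 = 99, Σu^2·u^2 = 3315.
Moment sums: Σw = 293, Σu^2·w = 9791.
Normal equations: [[6, 99]; [99, 3315]]·[m, c]ᵀ = [293, 9791]ᵀ.
det = 6·3315 − 99² = 10089.
m = (293·3315 − 99·9791)/10089 = 662/3363; c = (6·9791 − 99·293)/10089 = 9913/3363.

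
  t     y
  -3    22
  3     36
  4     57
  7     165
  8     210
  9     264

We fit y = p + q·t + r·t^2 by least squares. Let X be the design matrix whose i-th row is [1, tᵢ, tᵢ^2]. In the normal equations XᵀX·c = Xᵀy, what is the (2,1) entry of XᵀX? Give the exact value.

Row 2 ↔ basis t, column 1 ↔ basis 1, so (XᵀX)_{2,1} = Σᵢ t = (-3)·(1) + (3)·(1) + (4)·(1) + (7)·(1) + (8)·(1) + (9)·(1) = 28.

28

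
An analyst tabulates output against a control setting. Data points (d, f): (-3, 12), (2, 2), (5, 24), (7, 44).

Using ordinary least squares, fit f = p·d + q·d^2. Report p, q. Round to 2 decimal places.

Setting ∂/∂p … = 0 gives: 87·p + 449·q = 396;  449·p + 3123·q = 2872.
det = 87·3123 − 449² = 70100.
p = (396·3123 − 449·2872)/70100 = -2641/3505; q = (87·2872 − 449·396)/70100 = 3603/3505.

p = -0.75, q = 1.03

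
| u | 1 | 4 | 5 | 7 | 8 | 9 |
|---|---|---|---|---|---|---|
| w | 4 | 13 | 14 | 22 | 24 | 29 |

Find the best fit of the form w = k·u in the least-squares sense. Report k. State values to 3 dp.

Entries of MᵀM: Σu·u = 236.
Moment sums: Σu·w = 733.
So MᵀM·[k]ᵀ = Mᵀw: [[236]]·[k]ᵀ = [733]ᵀ.
Hence k = 733 / 236 ≈ 3.10593.

k = 3.106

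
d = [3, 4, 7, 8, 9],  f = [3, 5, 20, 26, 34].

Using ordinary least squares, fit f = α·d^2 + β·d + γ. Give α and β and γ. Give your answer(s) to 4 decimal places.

α = 0.5025, β = -0.8202, γ = 0.6773

Compute the Gram sums: Σd^2·d^2 = 13395, Σd^2·d = 1675, Σd^2 = 219, Σd·d = 219, Σd = 31, Σ1 = 5.
For Aᵀf: Σd^2·f = 5505, Σd·f = 683, Σf = 88.
Normal equations: [[13395, 1675, 219]; [1675, 219, 31]; [219, 31, 5]]·[α, β, γ]ᵀ = [5505, 683, 88]ᵀ.
Inverting the 3×3 Gram matrix, [α, β, γ]ᵀ = [102/203, -333/406, 275/406]ᵀ.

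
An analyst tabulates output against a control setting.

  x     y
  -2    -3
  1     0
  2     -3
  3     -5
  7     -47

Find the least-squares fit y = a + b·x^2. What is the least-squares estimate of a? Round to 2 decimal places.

With design matrix A, AᵀA = [[5, 67]; [67, 2515]] and Aᵀy = [-58, -2372]ᵀ.
Δ = 5·2515 − 67² = 8086.
a = ((-58)·2515 − 67·(-2372))/8086 = 6527/4043; b = (5·(-2372) − 67·(-58))/8086 = -3987/4043.

a = 1.61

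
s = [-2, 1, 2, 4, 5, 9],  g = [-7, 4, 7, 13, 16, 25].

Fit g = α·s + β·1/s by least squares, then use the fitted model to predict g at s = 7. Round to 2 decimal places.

Sums needed: Σs·s = 131, Σs·1/s = 6, Σ1/s·1/s = 52321/32400.
And Σs·g = 389, Σ1/s·g = 3641/180.
Eliminating β: (52321/32400)·(row 1) − 6·(row 2) gives (5687651/32400)·α = (52321/32400)·389 − 6·(3641/180) = 16420589/32400, so α = 16420589/5687651.
Then β = ((3641/180) − 6·(16420589/5687651))/(52321/32400) = 10233180/5687651.
At s = 7: ĝ = (16420589/5687651)·(7) + (10233180/5687651)·(1/7) = 814842041/39813557.

ĝ = 20.47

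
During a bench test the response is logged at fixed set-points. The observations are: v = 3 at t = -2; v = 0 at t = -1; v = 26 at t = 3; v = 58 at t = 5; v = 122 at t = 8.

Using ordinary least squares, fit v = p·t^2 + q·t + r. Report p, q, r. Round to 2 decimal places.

Setting ∂/∂p … = 0 gives: 4819·p + 655·q + 103·r = 9504;  655·p + 103·q + 13·r = 1338;  103·p + 13·q + 5·r = 209.
(Σt^2·t^2 = 4819, Σt^2·t = 655, Σt^2 = 103, Σt·t = 103, Σt = 13, Σ1 = 5, Σt^2·v = 9504, Σt·v = 1338, Σv = 209.)
Row-reducing yields p = 3945/2782, q = 9871/2782, r = 4678/1391.

p = 1.42, q = 3.55, r = 3.36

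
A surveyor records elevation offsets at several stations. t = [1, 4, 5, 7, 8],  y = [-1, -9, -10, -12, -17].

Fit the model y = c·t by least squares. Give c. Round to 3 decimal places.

With design matrix A, AᵀA = [[155]] and Aᵀy = [-307]ᵀ.
c = (-307)/155 = -1.98065.

c = -1.981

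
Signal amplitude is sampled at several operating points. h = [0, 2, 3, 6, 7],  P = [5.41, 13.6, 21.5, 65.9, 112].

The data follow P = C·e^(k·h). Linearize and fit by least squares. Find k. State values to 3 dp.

k = 0.422

Taking logs, ln P = k·h + ln C, so regress ln P on h.
Σh = 18.0000, Σ(h)² = 98.0000, Σln P = 16.2730, Σh·ln P = 72.5826.
Equations: 98.0000·k + 18.0000·ln C = 72.5826;  18.0000·k + 5·ln C = 16.2730.
Slope k = (n·Σh·ln P − Σh·Σln P)/(n·Σ(h)² − (Σh)²) = (5·72.5826 − 18.0000·16.2730)/166.0000 = 0.42168; ln C = (Σln P − k·Σh)/n = 1.73655.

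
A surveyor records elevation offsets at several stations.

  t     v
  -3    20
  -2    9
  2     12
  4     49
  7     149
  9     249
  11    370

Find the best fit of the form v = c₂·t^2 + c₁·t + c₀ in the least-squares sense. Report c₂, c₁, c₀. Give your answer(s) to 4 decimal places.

c₂ = 2.9907, c₁ = 0.9541, c₀ = -2.5826

Entries of AᵀA: Σt^2·t^2 = 23972, Σt^2·t = 2440, Σt^2 = 284, Σt·t = 284, Σt = 28, Σ1 = 7.
Right-hand side: Σt^2·v = 73288, Σt·v = 7496, Σv = 858.
Inverting the 3×3 Gram matrix, [c₂, c₁, c₀]ᵀ = [192312/64303, 61352/64303, -166070/64303]ᵀ.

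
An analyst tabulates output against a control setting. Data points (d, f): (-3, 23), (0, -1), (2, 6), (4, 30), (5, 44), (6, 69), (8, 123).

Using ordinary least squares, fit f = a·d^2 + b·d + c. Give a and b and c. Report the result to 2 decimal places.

Setting ∂/∂a … = 0 gives: 6370·a + 898·b + 154·c = 12167;  898·a + 154·b + 22·c = 1681;  154·a + 22·b + 7·c = 294.
(Σd^2·d^2 = 6370, Σd^2·d = 898, Σd^2 = 154, Σd·d = 154, Σd = 22, Σ1 = 7, Σd^2·f = 12167, Σd·f = 1681, Σf = 294.)
Solving the 3×3 system (Gaussian elimination) gives a = 33095/15876, b = -8501/6804, c = 782/11907.

a = 2.08, b = -1.25, c = 0.07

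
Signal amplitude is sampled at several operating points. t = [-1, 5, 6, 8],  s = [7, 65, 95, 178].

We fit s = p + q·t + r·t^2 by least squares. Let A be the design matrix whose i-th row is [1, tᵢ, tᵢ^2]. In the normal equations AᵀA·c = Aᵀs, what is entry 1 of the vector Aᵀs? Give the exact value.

345

Entry 1 ↔ basis 1, so (Aᵀs)_{1} = Σᵢ sᵢ = (1)·(7) + (1)·(65) + (1)·(95) + (1)·(178) = 345.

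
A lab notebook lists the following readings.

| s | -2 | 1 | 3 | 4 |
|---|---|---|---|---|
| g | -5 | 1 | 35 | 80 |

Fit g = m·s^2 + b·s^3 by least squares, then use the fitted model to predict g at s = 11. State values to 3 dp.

AᵀA·[m, b]ᵀ = Aᵀg reads: 354·m + 1236·b = 1576;  1236·m + 4890·b = 6106.
(Σs^2·s^2 = 354, Σs^2·s^3 = 1236, Σs^3·s^3 = 4890, Σs^2·g = 1576, Σs^3·g = 6106.)
Eliminating b: 4890·(row 1) − 1236·(row 2) gives 203364·m = 4890·1576 − 1236·6106 = 159624, so m = 1478/1883.
Then b = (6106 − 1236·(1478/1883))/4890 = 5933/5649.
At s = 11: ĝ = (1478/1883)·(121) + (5933/5649)·(1331) = 8433337/5649.

ĝ = 1492.890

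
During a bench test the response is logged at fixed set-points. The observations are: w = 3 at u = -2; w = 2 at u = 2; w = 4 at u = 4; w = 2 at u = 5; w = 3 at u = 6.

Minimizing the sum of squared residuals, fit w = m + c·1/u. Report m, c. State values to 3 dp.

With design matrix X, XᵀX = [[5, 37/60]; [37/60, 2269/3600]] and Xᵀw = [14, 7/5]ᵀ.
Determinant 5·(2269/3600) − (37/60)² = 1247/450.
m = (14·(2269/3600) − (37/60)·(7/5))/(1247/450) = 14329/4988; c = (5·(7/5) − (37/60)·14)/(1247/450) = -735/1247.

m = 2.873, c = -0.589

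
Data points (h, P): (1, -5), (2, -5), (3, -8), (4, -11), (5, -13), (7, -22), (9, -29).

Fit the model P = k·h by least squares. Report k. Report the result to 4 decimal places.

Normal-equation sums: Σh·h = 185.
For MᵀP: Σh·P = -563.
MᵀM·[k]ᵀ = MᵀP becomes [[185]]·[k]ᵀ = [-563]ᵀ.
Hence k = -563 / 185 ≈ -3.04324.

k = -3.0432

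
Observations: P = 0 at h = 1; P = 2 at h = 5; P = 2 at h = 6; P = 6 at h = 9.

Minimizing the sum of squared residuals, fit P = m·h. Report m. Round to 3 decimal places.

AᵀA·[m]ᵀ = AᵀP reads: 143·m = 76.
(Σh·h = 143, Σh·P = 76.)
Hence m = 76 / 143 ≈ 0.531469.

m = 0.531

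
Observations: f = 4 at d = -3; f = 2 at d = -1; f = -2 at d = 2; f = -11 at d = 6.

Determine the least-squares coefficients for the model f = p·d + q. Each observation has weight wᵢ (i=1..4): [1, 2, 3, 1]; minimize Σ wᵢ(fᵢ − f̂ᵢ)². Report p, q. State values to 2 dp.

p = -1.63, q = 0.35

With design matrix A, AᵀWA = [[59, 7]; [7, 7]] and AᵀWf = [-94, -9]ᵀ.
Eliminating q: 7·(row 1) − 7·(row 2) gives 364·p = 7·(-94) − 7·(-9) = -595, so p = -85/52.
Then q = ((-9) − 7·(-85/52))/7 = 127/364.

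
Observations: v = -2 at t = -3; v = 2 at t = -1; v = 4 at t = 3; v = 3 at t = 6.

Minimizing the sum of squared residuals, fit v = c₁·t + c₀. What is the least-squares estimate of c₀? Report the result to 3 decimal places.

c₀ = 1.103

Compute the Gram sums: Σt·t = 55, Σt = 5, Σ1 = 4.
Right-hand side: Σt·v = 34, Σv = 7.
Δ = 55·4 − 5² = 195.
c₁ = (34·4 − 5·7)/195 = 101/195; c₀ = (55·7 − 5·34)/195 = 43/39.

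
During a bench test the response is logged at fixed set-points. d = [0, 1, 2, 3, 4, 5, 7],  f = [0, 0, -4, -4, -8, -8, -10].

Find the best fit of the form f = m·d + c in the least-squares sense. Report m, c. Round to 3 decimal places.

m = -1.582, c = 0.115

Compute the Gram sums: Σd·d = 104, Σd = 22, Σ1 = 7.
Moment sums: Σd·f = -162, Σf = -34.
XᵀX·[m, c]ᵀ = Xᵀf becomes [[104, 22]; [22, 7]]·[m, c]ᵀ = [-162, -34]ᵀ.
Δ = 104·7 − 22² = 244.
m = ((-162)·7 − 22·(-34))/244 = -193/122; c = (104·(-34) − 22·(-162))/244 = 7/61.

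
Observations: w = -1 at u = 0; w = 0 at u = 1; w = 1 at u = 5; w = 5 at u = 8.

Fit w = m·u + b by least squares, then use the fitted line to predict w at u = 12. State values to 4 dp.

The normal system AᵀA·[m, b]ᵀ = Aᵀw is [[90, 14]; [14, 4]]·[m, b]ᵀ = [45, 5]ᵀ.
Δ = 90·4 − 14² = 164.
m = (45·4 − 14·5)/164 = 55/82; b = (90·5 − 14·45)/164 = -45/41.
At u = 12: ŵ = (55/82)·(12) + (-45/41)·(1) = 285/41.

ŵ = 6.9512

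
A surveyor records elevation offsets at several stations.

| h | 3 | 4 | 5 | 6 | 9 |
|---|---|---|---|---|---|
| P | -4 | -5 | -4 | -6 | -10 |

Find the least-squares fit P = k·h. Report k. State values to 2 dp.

Forming MᵀM = [[167]] and MᵀP = [-178]ᵀ gives MᵀM·[k]ᵀ = MᵀP.
Hence k = -178 / 167 ≈ -1.06587.

k = -1.07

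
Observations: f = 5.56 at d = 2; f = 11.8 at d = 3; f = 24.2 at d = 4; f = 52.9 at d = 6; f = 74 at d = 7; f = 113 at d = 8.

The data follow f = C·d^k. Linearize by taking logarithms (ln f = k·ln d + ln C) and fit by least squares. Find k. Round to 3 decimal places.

Let Y = ln f. Fitting Y = k·ln d + ln C by least squares:
AᵀA = [[14.9303, 8.9952]; [8.9952, 6]], rhs = [33.6339, 20.3699]ᵀ  (here Σln d = 8.9952, Σ(ln d)² = 14.9303, Σln f = 20.3699, Σln d·ln f = 33.6339).
Solving (det = 8.6686): k = 2.14257, ln C = 0.18286.

k = 2.143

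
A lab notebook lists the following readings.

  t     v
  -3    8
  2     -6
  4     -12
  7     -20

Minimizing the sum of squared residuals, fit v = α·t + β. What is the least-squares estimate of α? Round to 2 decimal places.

With design matrix X, XᵀX = [[78, 10]; [10, 4]] and Xᵀv = [-224, -30]ᵀ.
det = 78·4 − 10² = 212.
α = ((-224)·4 − 10·(-30))/212 = -149/53; β = (78·(-30) − 10·(-224))/212 = -25/53.

α = -2.81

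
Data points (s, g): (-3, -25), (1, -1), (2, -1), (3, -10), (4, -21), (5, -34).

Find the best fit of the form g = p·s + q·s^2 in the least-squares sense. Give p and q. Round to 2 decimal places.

XᵀX·[p, q]ᵀ = Xᵀg reads: 64·p + 198·q = -212;  198·p + 1060·q = -1506.
(Σs·s = 64, Σs·s^2 = 198, Σs^2·s^2 = 1060, Σs·g = -212, Σs^2·g = -1506.)
Eliminating q: 1060·(row 1) − 198·(row 2) gives 28636·p = 1060·(-212) − 198·(-1506) = 73468, so p = 18367/7159.
Then q = ((-1506) − 198·(18367/7159))/1060 = -13602/7159.

p = 2.57, q = -1.90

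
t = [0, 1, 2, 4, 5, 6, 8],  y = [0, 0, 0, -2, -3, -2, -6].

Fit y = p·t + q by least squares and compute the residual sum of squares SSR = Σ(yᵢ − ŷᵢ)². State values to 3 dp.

SSR = 4.477

Entries of XᵀX: Σt·t = 146, Σt = 26, Σ1 = 7.
Right-hand side: Σt·y = -83, Σy = -13.
So XᵀX·[p, q]ᵀ = Xᵀy: [[146, 26]; [26, 7]]·[p, q]ᵀ = [-83, -13]ᵀ.
det = 146·7 − 26² = 346.
p = ((-83)·7 − 26·(-13))/346 = -243/346; q = (146·(-13) − 26·(-83))/346 = 130/173.
Residuals: -130/173, -17/346, 113/173, 10/173, -83/346, 253/173, -196/173; SSR = 1549/346.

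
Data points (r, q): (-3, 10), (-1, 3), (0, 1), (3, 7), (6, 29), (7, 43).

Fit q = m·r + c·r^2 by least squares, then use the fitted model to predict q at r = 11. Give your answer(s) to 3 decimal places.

Sums needed: Σr·r = 104, Σr·r^2 = 558, Σr^2·r^2 = 3860.
And Σr·q = 463, Σr^2·q = 3307.
So AᵀA·[m, c]ᵀ = Aᵀq: [[104, 558]; [558, 3860]]·[m, c]ᵀ = [463, 3307]ᵀ.
Δ = 104·3860 − 558² = 90076.
m = (463·3860 − 558·3307)/90076 = -29063/45038; c = (104·3307 − 558·463)/90076 = 42787/45038.
At r = 11: q̂ = (-29063/45038)·(11) + (42787/45038)·(121) = 2428767/22519.

q̂ = 107.854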